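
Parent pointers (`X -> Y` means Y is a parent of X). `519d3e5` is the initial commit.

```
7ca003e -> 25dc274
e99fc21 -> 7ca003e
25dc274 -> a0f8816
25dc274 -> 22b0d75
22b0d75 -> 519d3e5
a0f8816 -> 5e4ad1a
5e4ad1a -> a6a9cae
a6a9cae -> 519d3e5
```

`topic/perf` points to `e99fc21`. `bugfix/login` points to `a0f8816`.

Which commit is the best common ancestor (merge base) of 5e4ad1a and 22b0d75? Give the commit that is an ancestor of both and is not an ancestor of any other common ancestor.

Ancestors of 5e4ad1a: {519d3e5, 5e4ad1a, a6a9cae}.
Ancestors of 22b0d75: {22b0d75, 519d3e5}.
Common ancestors: {519d3e5}.
The only common ancestor is 519d3e5, so it is the merge base.

519d3e5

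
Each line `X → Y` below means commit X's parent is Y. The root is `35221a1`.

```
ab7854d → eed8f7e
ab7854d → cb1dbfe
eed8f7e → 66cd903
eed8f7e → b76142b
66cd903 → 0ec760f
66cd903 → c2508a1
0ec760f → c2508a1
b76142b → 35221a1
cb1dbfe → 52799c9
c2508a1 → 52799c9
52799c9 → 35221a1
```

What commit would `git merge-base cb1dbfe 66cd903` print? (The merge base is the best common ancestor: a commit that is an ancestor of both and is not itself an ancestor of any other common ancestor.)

Ancestors of cb1dbfe: {35221a1, 52799c9, cb1dbfe}.
Ancestors of 66cd903: {0ec760f, 35221a1, 52799c9, 66cd903, c2508a1}.
Common ancestors: {35221a1, 52799c9}.
Among these, 52799c9 is not an ancestor of any other common ancestor — it is the merge base.

52799c9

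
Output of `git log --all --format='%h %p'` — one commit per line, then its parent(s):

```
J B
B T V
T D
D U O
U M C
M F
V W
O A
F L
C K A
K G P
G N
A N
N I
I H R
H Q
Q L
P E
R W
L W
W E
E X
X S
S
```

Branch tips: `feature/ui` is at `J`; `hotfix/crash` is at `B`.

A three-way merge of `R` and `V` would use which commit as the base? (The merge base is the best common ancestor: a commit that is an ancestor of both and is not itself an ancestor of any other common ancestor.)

Ancestors of R: {E, R, S, W, X}.
Ancestors of V: {E, S, V, W, X}.
Common ancestors: {E, S, W, X}.
Among these, W is not an ancestor of any other common ancestor — it is the merge base.

W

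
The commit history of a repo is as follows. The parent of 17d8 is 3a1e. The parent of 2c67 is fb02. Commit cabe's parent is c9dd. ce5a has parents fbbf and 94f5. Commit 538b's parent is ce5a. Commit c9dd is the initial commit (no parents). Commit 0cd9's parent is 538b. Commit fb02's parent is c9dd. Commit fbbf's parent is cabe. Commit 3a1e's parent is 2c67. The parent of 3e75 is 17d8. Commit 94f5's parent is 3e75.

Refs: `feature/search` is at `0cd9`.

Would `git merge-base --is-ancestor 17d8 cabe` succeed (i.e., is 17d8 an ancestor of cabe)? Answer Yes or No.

No

Ancestors of cabe: {c9dd, cabe}.
17d8 is not in that set, so it is not an ancestor of cabe.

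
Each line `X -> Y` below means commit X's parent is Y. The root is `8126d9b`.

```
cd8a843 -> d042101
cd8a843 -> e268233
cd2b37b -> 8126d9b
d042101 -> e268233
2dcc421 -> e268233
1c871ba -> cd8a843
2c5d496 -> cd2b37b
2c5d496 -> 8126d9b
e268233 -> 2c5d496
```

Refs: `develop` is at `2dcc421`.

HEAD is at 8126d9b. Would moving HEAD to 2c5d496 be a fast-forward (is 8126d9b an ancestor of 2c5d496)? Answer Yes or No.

A fast-forward from 8126d9b to 2c5d496 is possible iff 8126d9b is an ancestor of 2c5d496.
Ancestors of 2c5d496: {2c5d496, 8126d9b, cd2b37b}.
8126d9b is among them, so fast-forward is possible.

Yes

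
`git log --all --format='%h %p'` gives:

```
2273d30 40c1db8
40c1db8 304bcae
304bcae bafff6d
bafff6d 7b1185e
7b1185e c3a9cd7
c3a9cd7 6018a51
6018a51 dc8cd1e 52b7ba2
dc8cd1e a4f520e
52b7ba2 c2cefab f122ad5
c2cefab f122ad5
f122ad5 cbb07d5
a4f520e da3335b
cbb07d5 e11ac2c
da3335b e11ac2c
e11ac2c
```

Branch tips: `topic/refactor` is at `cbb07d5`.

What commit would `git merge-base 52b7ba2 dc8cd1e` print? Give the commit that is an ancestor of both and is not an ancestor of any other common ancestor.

e11ac2c

Ancestors of 52b7ba2: {52b7ba2, c2cefab, cbb07d5, e11ac2c, f122ad5}.
Ancestors of dc8cd1e: {a4f520e, da3335b, dc8cd1e, e11ac2c}.
Common ancestors: {e11ac2c}.
The only common ancestor is e11ac2c, so it is the merge base.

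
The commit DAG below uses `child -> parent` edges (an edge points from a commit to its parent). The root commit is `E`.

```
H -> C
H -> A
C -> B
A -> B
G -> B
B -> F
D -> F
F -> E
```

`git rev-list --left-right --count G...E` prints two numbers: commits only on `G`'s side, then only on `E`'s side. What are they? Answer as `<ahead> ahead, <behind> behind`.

Reachable from G: {B, E, F, G}.
Reachable from E: {E}.
Only in G's history (ahead): {B, F, G} — 3.
Only in E's history (behind): {} — 0.

3 ahead, 0 behind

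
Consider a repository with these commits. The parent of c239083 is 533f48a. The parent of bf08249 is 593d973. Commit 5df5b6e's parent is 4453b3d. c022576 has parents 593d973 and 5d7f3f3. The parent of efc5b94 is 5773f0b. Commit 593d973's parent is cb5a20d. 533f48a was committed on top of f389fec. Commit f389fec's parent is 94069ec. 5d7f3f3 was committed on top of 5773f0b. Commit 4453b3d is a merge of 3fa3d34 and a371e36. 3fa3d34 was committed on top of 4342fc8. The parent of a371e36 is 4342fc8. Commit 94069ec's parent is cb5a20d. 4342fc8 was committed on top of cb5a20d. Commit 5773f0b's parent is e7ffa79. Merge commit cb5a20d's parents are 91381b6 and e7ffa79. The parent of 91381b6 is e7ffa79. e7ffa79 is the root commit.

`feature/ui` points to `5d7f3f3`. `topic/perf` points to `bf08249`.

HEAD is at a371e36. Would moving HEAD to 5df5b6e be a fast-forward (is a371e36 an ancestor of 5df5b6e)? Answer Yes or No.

Yes

A fast-forward from a371e36 to 5df5b6e is possible iff a371e36 is an ancestor of 5df5b6e.
Ancestors of 5df5b6e: {3fa3d34, 4342fc8, 4453b3d, 5df5b6e, 91381b6, a371e36, cb5a20d, e7ffa79}.
a371e36 is among them, so fast-forward is possible.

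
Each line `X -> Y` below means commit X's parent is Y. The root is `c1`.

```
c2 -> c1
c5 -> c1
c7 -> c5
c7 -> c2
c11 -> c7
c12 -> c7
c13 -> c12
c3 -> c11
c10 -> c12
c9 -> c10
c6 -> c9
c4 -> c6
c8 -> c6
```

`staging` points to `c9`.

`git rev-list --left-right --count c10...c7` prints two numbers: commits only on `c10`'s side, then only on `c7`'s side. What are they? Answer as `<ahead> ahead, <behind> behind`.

Reachable from c10: {c1, c10, c12, c2, c5, c7}.
Reachable from c7: {c1, c2, c5, c7}.
Only in c10's history (ahead): {c10, c12} — 2.
Only in c7's history (behind): {} — 0.

2 ahead, 0 behind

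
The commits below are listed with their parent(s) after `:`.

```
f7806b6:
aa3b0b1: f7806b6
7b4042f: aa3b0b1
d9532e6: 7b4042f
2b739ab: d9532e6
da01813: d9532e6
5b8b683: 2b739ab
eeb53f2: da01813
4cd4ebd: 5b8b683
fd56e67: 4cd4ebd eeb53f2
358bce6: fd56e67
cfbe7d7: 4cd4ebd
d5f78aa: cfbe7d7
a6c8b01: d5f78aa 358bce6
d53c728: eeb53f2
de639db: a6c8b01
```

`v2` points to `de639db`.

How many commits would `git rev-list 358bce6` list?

11

Walking parent pointers from 358bce6: reachable set = {2b739ab, 358bce6, 4cd4ebd, 5b8b683, 7b4042f, aa3b0b1, d9532e6, da01813, eeb53f2, f7806b6, fd56e67}.
That is 11 commits.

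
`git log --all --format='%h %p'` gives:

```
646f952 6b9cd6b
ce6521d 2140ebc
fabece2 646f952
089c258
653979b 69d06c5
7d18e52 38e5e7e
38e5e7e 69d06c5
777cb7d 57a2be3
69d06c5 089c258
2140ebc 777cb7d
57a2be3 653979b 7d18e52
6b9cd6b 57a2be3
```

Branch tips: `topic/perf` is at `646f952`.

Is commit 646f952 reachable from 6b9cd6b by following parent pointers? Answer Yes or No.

No

Ancestors of 6b9cd6b: {089c258, 38e5e7e, 57a2be3, 653979b, 69d06c5, 6b9cd6b, 7d18e52}.
646f952 is not in that set, so it is not an ancestor of 6b9cd6b.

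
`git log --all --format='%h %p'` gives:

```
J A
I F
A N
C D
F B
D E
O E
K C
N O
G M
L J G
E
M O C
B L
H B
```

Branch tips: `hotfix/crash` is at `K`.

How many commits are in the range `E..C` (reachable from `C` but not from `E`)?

Reachable from C: {C, D, E}.
Reachable from E: {E}.
In C's history but not E's: {C, D} — 2 commits.

2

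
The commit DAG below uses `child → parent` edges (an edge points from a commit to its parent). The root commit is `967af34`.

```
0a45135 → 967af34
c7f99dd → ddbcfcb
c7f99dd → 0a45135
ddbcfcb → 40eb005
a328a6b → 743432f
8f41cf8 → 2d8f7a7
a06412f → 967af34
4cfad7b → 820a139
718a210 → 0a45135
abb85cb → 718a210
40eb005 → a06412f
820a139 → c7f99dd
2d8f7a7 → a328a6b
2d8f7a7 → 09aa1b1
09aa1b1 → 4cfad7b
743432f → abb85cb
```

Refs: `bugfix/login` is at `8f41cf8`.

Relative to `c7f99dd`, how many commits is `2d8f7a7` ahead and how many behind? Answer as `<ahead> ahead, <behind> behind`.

Reachable from 2d8f7a7: {09aa1b1, 0a45135, 2d8f7a7, 40eb005, 4cfad7b, 718a210, 743432f, 820a139, 967af34, a06412f, a328a6b, abb85cb, c7f99dd, ddbcfcb}.
Reachable from c7f99dd: {0a45135, 40eb005, 967af34, a06412f, c7f99dd, ddbcfcb}.
Only in 2d8f7a7's history (ahead): {09aa1b1, 2d8f7a7, 4cfad7b, 718a210, 743432f, 820a139, a328a6b, abb85cb} — 8.
Only in c7f99dd's history (behind): {} — 0.

8 ahead, 0 behind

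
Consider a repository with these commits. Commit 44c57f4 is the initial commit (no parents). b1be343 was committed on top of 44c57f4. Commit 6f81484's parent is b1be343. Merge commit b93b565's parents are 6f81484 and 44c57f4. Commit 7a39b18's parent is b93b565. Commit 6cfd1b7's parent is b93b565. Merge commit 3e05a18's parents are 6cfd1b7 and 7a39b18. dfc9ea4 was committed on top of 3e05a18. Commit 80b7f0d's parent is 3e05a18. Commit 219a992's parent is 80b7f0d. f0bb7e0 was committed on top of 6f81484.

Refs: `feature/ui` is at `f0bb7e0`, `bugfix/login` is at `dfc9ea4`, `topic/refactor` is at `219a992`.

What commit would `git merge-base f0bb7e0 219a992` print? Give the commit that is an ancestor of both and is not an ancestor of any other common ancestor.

6f81484

Ancestors of f0bb7e0: {44c57f4, 6f81484, b1be343, f0bb7e0}.
Ancestors of 219a992: {219a992, 3e05a18, 44c57f4, 6cfd1b7, 6f81484, 7a39b18, 80b7f0d, b1be343, b93b565}.
Common ancestors: {44c57f4, 6f81484, b1be343}.
Among these, 6f81484 is not an ancestor of any other common ancestor — it is the merge base.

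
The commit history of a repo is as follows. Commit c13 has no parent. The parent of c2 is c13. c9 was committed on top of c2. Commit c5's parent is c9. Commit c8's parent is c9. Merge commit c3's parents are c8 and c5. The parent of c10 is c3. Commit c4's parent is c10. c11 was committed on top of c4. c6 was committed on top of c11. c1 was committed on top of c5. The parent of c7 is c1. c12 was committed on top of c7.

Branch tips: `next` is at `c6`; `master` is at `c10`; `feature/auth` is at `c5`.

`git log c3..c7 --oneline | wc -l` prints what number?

Reachable from c7: {c1, c13, c2, c5, c7, c9}.
Reachable from c3: {c13, c2, c3, c5, c8, c9}.
In c7's history but not c3's: {c1, c7} — 2 commits.

2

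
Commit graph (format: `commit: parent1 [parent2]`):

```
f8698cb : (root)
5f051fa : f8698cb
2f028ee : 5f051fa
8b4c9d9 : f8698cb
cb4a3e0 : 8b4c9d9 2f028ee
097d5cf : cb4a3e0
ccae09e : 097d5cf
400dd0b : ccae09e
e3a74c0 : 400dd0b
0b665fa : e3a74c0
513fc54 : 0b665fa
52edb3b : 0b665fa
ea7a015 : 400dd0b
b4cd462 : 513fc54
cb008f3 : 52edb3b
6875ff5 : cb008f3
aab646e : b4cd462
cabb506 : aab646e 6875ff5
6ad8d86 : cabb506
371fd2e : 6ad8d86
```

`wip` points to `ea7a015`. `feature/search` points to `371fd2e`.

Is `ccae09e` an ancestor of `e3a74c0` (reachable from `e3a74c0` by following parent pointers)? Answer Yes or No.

Yes

Ancestors of e3a74c0 (commits reachable by following parents): {097d5cf, 2f028ee, 400dd0b, 5f051fa, 8b4c9d9, cb4a3e0, ccae09e, e3a74c0, f8698cb}.
ccae09e is in that set, so it is an ancestor of e3a74c0.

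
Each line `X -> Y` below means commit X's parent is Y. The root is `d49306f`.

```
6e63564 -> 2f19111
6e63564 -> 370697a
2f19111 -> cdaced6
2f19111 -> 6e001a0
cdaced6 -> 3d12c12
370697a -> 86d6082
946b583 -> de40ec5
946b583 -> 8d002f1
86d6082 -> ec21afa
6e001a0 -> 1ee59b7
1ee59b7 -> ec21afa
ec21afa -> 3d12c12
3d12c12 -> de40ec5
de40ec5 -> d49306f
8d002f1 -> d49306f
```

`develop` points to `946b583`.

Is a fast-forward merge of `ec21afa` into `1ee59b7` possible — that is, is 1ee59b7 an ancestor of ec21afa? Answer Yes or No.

No

A fast-forward from 1ee59b7 to ec21afa is possible iff 1ee59b7 is an ancestor of ec21afa.
Ancestors of ec21afa: {3d12c12, d49306f, de40ec5, ec21afa}.
1ee59b7 is not among them, so fast-forward is not possible.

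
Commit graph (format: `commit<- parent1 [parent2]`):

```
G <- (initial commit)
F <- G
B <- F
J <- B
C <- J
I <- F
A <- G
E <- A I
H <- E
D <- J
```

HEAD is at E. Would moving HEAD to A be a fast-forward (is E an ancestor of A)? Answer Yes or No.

No

A fast-forward from E to A is possible iff E is an ancestor of A.
Ancestors of A: {A, G}.
E is not among them, so fast-forward is not possible.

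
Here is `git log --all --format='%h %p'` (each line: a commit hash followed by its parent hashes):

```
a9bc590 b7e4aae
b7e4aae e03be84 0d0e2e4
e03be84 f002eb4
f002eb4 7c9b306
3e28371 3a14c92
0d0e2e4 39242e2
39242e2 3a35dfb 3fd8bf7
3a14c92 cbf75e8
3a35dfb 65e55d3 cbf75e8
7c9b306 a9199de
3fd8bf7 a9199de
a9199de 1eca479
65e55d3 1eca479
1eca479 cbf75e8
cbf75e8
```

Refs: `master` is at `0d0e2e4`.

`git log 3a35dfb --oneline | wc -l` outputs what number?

4

Walking parent pointers from 3a35dfb: reachable set = {1eca479, 3a35dfb, 65e55d3, cbf75e8}.
That is 4 commits.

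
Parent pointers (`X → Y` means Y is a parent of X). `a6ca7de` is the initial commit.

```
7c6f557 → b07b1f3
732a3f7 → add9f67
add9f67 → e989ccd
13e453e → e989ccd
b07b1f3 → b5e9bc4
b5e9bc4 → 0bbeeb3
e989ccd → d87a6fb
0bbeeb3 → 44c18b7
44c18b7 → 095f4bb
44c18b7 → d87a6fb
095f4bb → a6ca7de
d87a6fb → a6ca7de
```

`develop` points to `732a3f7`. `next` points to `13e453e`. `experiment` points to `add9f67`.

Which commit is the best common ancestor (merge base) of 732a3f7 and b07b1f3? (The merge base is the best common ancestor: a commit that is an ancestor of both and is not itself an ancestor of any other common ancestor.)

d87a6fb

Ancestors of 732a3f7: {732a3f7, a6ca7de, add9f67, d87a6fb, e989ccd}.
Ancestors of b07b1f3: {095f4bb, 0bbeeb3, 44c18b7, a6ca7de, b07b1f3, b5e9bc4, d87a6fb}.
Common ancestors: {a6ca7de, d87a6fb}.
Among these, d87a6fb is not an ancestor of any other common ancestor — it is the merge base.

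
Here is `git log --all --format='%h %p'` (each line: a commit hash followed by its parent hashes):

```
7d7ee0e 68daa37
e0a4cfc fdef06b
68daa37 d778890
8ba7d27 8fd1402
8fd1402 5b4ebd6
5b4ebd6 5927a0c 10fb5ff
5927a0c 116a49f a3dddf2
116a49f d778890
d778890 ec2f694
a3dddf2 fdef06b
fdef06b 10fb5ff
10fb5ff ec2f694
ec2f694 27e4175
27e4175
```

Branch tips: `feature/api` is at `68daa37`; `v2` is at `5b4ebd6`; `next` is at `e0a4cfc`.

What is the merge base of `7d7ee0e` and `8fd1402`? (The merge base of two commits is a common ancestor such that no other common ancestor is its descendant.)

d778890

Ancestors of 7d7ee0e: {27e4175, 68daa37, 7d7ee0e, d778890, ec2f694}.
Ancestors of 8fd1402: {10fb5ff, 116a49f, 27e4175, 5927a0c, 5b4ebd6, 8fd1402, a3dddf2, d778890, ec2f694, fdef06b}.
Common ancestors: {27e4175, d778890, ec2f694}.
Among these, d778890 is not an ancestor of any other common ancestor — it is the merge base.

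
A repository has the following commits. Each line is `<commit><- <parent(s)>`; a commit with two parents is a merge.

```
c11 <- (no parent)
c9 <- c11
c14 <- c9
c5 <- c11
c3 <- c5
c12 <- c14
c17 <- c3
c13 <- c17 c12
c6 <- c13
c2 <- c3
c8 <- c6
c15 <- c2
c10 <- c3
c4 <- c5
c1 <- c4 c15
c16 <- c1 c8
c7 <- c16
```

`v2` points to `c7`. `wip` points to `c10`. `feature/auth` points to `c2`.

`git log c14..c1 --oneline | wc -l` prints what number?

6

Reachable from c1: {c1, c11, c15, c2, c3, c4, c5}.
Reachable from c14: {c11, c14, c9}.
In c1's history but not c14's: {c1, c15, c2, c3, c4, c5} — 6 commits.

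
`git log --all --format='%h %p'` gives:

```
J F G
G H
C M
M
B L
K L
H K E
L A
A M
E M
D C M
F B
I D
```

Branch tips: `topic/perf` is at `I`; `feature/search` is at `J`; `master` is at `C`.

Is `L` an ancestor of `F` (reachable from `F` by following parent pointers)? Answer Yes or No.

Yes

Ancestors of F (commits reachable by following parents): {A, B, F, L, M}.
L is in that set, so it is an ancestor of F.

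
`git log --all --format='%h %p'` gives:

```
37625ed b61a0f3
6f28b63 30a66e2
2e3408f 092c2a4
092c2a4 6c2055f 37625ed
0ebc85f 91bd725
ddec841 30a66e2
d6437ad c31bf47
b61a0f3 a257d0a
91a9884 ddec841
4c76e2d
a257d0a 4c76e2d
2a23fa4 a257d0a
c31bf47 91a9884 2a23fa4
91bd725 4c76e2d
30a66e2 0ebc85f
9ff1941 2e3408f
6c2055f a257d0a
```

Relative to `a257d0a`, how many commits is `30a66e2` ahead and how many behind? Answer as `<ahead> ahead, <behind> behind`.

3 ahead, 1 behind

Reachable from 30a66e2: {0ebc85f, 30a66e2, 4c76e2d, 91bd725}.
Reachable from a257d0a: {4c76e2d, a257d0a}.
Only in 30a66e2's history (ahead): {0ebc85f, 30a66e2, 91bd725} — 3.
Only in a257d0a's history (behind): {a257d0a} — 1.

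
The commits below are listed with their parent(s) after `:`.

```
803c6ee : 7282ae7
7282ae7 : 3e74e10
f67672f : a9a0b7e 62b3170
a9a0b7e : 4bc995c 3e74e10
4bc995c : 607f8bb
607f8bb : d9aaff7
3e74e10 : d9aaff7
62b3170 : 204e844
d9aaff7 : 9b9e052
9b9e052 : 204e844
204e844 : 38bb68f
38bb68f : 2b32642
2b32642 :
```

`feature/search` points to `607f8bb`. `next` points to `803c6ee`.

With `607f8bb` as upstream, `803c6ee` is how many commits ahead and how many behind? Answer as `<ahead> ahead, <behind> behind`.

Reachable from 803c6ee: {204e844, 2b32642, 38bb68f, 3e74e10, 7282ae7, 803c6ee, 9b9e052, d9aaff7}.
Reachable from 607f8bb: {204e844, 2b32642, 38bb68f, 607f8bb, 9b9e052, d9aaff7}.
Only in 803c6ee's history (ahead): {3e74e10, 7282ae7, 803c6ee} — 3.
Only in 607f8bb's history (behind): {607f8bb} — 1.

3 ahead, 1 behind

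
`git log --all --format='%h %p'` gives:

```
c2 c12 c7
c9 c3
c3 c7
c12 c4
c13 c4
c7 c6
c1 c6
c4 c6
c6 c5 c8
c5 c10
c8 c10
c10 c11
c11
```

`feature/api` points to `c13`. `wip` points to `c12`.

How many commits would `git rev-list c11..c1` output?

Reachable from c1: {c1, c10, c11, c5, c6, c8}.
Reachable from c11: {c11}.
In c1's history but not c11's: {c1, c10, c5, c6, c8} — 5 commits.

5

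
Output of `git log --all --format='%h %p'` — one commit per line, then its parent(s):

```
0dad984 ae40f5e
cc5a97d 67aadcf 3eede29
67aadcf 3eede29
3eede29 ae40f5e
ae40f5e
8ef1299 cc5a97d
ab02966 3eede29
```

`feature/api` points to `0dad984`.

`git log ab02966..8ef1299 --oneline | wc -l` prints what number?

3

Reachable from 8ef1299: {3eede29, 67aadcf, 8ef1299, ae40f5e, cc5a97d}.
Reachable from ab02966: {3eede29, ab02966, ae40f5e}.
In 8ef1299's history but not ab02966's: {67aadcf, 8ef1299, cc5a97d} — 3 commits.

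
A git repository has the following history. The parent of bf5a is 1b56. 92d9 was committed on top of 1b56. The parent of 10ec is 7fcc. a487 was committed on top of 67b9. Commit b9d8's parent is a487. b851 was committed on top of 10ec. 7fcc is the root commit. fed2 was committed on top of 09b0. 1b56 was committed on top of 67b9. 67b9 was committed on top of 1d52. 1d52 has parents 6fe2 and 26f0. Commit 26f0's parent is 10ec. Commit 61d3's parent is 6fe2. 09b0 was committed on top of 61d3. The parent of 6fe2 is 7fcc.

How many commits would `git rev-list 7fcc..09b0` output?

3

Reachable from 09b0: {09b0, 61d3, 6fe2, 7fcc}.
Reachable from 7fcc: {7fcc}.
In 09b0's history but not 7fcc's: {09b0, 61d3, 6fe2} — 3 commits.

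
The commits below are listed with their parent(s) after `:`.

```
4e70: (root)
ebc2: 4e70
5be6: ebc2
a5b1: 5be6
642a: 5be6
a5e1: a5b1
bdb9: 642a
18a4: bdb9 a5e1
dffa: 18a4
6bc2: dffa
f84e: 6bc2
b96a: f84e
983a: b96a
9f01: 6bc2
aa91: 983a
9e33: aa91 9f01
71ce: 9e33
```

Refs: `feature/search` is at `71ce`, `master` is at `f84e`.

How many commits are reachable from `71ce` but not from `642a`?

Reachable from 71ce: {18a4, 4e70, 5be6, 642a, 6bc2, 71ce, 983a, 9e33, 9f01, a5b1, a5e1, aa91, b96a, bdb9, dffa, ebc2, f84e}.
Reachable from 642a: {4e70, 5be6, 642a, ebc2}.
In 71ce's history but not 642a's: {18a4, 6bc2, 71ce, 983a, 9e33, 9f01, a5b1, a5e1, aa91, b96a, bdb9, dffa, f84e} — 13 commits.

13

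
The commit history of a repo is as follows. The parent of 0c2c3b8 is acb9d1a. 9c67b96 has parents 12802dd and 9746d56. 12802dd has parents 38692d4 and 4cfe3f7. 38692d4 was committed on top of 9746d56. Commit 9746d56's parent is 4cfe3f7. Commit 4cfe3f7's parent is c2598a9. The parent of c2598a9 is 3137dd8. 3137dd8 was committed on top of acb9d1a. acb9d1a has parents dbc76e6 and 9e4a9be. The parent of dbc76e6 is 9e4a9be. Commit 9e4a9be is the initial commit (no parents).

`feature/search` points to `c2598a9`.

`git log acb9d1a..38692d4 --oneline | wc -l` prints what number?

5

Reachable from 38692d4: {3137dd8, 38692d4, 4cfe3f7, 9746d56, 9e4a9be, acb9d1a, c2598a9, dbc76e6}.
Reachable from acb9d1a: {9e4a9be, acb9d1a, dbc76e6}.
In 38692d4's history but not acb9d1a's: {3137dd8, 38692d4, 4cfe3f7, 9746d56, c2598a9} — 5 commits.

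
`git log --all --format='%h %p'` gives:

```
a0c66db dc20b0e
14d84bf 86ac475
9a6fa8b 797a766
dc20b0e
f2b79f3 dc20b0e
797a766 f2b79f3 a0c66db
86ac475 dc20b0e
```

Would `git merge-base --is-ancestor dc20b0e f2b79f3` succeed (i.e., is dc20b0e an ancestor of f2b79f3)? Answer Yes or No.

Yes

Ancestors of f2b79f3 (commits reachable by following parents): {dc20b0e, f2b79f3}.
dc20b0e is in that set, so it is an ancestor of f2b79f3.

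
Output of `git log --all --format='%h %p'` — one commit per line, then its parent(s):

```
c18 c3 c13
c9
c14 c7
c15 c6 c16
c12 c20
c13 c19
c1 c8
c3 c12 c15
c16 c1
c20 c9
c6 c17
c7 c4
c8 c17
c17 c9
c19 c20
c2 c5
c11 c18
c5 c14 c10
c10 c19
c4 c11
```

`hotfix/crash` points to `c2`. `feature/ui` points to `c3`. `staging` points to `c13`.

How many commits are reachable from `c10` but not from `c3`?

2

Reachable from c10: {c10, c19, c20, c9}.
Reachable from c3: {c1, c12, c15, c16, c17, c20, c3, c6, c8, c9}.
In c10's history but not c3's: {c10, c19} — 2 commits.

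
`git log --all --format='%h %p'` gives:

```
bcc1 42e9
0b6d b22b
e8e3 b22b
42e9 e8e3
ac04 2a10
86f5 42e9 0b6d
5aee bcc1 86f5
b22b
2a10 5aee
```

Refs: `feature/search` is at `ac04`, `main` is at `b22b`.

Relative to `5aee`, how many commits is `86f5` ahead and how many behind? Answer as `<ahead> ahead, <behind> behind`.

0 ahead, 2 behind

Reachable from 86f5: {0b6d, 42e9, 86f5, b22b, e8e3}.
Reachable from 5aee: {0b6d, 42e9, 5aee, 86f5, b22b, bcc1, e8e3}.
Only in 86f5's history (ahead): {} — 0.
Only in 5aee's history (behind): {5aee, bcc1} — 2.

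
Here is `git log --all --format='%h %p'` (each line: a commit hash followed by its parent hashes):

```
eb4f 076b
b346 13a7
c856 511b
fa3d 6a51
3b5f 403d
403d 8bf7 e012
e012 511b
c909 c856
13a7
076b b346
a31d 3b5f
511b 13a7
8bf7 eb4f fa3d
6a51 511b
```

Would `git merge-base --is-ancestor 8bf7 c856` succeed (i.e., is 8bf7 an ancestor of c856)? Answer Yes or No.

No

Ancestors of c856: {13a7, 511b, c856}.
8bf7 is not in that set, so it is not an ancestor of c856.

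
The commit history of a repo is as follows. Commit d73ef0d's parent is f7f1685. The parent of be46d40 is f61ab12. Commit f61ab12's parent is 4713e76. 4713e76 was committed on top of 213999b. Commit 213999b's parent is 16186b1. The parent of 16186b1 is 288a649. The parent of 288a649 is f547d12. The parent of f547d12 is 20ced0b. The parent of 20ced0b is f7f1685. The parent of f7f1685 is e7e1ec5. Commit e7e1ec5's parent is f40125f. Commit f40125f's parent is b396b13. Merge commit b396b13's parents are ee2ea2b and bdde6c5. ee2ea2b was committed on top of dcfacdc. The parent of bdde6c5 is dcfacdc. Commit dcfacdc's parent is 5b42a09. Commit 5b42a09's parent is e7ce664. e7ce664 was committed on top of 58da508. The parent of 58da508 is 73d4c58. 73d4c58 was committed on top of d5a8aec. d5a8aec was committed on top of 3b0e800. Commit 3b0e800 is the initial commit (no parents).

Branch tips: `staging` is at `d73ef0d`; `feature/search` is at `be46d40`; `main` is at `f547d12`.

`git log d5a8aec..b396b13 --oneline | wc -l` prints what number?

8

Reachable from b396b13: {3b0e800, 58da508, 5b42a09, 73d4c58, b396b13, bdde6c5, d5a8aec, dcfacdc, e7ce664, ee2ea2b}.
Reachable from d5a8aec: {3b0e800, d5a8aec}.
In b396b13's history but not d5a8aec's: {58da508, 5b42a09, 73d4c58, b396b13, bdde6c5, dcfacdc, e7ce664, ee2ea2b} — 8 commits.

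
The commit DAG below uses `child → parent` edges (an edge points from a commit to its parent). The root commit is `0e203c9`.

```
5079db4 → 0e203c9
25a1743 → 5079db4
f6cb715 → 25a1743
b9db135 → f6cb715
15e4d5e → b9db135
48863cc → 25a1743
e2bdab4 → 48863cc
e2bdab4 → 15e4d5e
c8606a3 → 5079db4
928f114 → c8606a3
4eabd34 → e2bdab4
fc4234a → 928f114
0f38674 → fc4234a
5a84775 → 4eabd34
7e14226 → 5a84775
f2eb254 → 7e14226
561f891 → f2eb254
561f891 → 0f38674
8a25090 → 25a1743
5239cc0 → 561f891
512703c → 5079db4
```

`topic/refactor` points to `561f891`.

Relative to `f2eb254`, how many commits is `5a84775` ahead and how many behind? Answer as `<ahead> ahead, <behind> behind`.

Reachable from 5a84775: {0e203c9, 15e4d5e, 25a1743, 48863cc, 4eabd34, 5079db4, 5a84775, b9db135, e2bdab4, f6cb715}.
Reachable from f2eb254: {0e203c9, 15e4d5e, 25a1743, 48863cc, 4eabd34, 5079db4, 5a84775, 7e14226, b9db135, e2bdab4, f2eb254, f6cb715}.
Only in 5a84775's history (ahead): {} — 0.
Only in f2eb254's history (behind): {7e14226, f2eb254} — 2.

0 ahead, 2 behind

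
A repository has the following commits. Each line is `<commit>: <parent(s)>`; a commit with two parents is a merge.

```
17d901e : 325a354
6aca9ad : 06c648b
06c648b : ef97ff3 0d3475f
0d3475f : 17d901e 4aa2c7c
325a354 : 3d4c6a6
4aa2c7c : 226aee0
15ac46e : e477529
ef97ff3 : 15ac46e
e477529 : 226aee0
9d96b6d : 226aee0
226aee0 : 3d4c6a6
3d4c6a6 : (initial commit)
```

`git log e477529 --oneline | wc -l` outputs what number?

Walking parent pointers from e477529: reachable set = {226aee0, 3d4c6a6, e477529}.
That is 3 commits.

3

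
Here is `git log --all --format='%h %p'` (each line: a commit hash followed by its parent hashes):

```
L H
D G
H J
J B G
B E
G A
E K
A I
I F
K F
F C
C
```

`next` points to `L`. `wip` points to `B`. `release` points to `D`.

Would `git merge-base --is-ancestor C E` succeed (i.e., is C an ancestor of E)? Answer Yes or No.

Yes

Ancestors of E (commits reachable by following parents): {C, E, F, K}.
C is in that set, so it is an ancestor of E.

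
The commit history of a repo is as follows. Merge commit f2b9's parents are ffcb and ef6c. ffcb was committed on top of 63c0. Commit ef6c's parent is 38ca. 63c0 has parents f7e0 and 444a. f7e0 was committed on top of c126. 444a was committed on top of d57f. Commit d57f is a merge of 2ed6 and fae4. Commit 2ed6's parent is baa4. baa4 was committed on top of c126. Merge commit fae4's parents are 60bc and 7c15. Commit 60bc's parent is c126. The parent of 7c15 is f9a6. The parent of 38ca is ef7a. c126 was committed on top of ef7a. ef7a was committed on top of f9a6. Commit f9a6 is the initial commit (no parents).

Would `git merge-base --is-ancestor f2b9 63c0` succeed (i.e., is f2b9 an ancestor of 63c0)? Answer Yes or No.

Ancestors of 63c0: {2ed6, 444a, 60bc, 63c0, 7c15, baa4, c126, d57f, ef7a, f7e0, f9a6, fae4}.
f2b9 is not in that set, so it is not an ancestor of 63c0.

No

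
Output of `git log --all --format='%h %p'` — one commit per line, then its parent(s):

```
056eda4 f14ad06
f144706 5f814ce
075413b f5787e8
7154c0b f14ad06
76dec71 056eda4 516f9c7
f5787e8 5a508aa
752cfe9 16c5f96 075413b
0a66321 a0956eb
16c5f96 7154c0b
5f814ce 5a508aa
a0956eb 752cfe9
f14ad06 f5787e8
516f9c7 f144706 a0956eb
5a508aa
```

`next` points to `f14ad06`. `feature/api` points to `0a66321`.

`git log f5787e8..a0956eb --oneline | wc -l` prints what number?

Reachable from a0956eb: {075413b, 16c5f96, 5a508aa, 7154c0b, 752cfe9, a0956eb, f14ad06, f5787e8}.
Reachable from f5787e8: {5a508aa, f5787e8}.
In a0956eb's history but not f5787e8's: {075413b, 16c5f96, 7154c0b, 752cfe9, a0956eb, f14ad06} — 6 commits.

6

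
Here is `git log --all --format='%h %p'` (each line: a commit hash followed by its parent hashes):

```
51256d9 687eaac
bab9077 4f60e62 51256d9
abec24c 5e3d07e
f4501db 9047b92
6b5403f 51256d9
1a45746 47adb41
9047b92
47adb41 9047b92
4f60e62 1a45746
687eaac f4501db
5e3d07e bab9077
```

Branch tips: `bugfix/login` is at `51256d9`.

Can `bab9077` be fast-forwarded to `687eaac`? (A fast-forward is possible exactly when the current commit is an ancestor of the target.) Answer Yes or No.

A fast-forward from bab9077 to 687eaac is possible iff bab9077 is an ancestor of 687eaac.
Ancestors of 687eaac: {687eaac, 9047b92, f4501db}.
bab9077 is not among them, so fast-forward is not possible.

No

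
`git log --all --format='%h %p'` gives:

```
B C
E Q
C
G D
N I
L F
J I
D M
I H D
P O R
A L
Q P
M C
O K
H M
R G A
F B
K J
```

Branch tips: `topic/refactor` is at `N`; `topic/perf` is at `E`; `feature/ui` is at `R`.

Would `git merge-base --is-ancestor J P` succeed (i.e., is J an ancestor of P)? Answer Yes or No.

Ancestors of P (commits reachable by following parents): {A, B, C, D, F, G, H, I, J, K, L, M, O, P, R}.
J is in that set, so it is an ancestor of P.

Yes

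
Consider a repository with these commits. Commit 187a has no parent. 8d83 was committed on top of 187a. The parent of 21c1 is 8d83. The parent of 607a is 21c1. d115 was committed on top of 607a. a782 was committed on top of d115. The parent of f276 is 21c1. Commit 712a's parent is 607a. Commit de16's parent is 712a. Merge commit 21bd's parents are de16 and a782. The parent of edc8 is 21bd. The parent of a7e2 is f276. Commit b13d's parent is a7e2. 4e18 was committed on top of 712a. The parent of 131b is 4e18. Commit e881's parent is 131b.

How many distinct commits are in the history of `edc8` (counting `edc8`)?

10

Walking parent pointers from edc8: reachable set = {187a, 21bd, 21c1, 607a, 712a, 8d83, a782, d115, de16, edc8}.
That is 10 commits.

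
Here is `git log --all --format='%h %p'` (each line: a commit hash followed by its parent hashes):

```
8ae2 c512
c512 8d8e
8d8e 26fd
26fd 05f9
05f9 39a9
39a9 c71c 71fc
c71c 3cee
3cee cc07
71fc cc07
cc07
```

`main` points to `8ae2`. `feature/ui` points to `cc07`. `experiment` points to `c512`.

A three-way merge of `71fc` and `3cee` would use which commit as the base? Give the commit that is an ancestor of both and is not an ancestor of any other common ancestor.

Ancestors of 71fc: {71fc, cc07}.
Ancestors of 3cee: {3cee, cc07}.
Common ancestors: {cc07}.
The only common ancestor is cc07, so it is the merge base.

cc07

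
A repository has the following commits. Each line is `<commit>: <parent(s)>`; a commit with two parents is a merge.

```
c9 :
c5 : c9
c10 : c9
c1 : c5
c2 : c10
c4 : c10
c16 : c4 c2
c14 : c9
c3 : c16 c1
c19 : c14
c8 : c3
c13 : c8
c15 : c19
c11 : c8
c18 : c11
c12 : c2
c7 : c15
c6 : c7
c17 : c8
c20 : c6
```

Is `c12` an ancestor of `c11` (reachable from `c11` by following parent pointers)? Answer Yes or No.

Ancestors of c11: {c1, c10, c11, c16, c2, c3, c4, c5, c8, c9}.
c12 is not in that set, so it is not an ancestor of c11.

No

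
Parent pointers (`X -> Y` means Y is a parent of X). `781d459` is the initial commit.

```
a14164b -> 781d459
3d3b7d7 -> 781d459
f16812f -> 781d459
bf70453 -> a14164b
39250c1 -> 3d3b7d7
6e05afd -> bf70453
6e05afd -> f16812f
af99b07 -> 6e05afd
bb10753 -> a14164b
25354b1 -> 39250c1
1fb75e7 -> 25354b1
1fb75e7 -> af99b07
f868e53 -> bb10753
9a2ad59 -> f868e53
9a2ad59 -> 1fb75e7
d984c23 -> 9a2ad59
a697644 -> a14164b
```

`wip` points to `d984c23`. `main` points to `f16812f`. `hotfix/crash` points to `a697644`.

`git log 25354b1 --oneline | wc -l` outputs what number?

4

Walking parent pointers from 25354b1: reachable set = {25354b1, 39250c1, 3d3b7d7, 781d459}.
That is 4 commits.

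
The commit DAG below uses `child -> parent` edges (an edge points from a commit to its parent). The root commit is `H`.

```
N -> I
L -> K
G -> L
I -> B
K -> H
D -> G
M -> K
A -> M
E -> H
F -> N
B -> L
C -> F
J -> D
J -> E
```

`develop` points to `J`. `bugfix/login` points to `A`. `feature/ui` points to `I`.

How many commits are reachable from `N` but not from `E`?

5

Reachable from N: {B, H, I, K, L, N}.
Reachable from E: {E, H}.
In N's history but not E's: {B, I, K, L, N} — 5 commits.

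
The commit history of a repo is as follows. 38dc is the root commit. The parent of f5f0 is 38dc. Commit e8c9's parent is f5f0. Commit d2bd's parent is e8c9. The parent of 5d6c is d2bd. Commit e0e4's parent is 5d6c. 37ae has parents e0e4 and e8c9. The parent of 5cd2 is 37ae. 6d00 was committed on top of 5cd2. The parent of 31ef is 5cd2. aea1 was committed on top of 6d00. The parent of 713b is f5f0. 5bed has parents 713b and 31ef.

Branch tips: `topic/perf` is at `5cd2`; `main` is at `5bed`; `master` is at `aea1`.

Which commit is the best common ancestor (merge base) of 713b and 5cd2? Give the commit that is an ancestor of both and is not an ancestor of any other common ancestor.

Ancestors of 713b: {38dc, 713b, f5f0}.
Ancestors of 5cd2: {37ae, 38dc, 5cd2, 5d6c, d2bd, e0e4, e8c9, f5f0}.
Common ancestors: {38dc, f5f0}.
Among these, f5f0 is not an ancestor of any other common ancestor — it is the merge base.

f5f0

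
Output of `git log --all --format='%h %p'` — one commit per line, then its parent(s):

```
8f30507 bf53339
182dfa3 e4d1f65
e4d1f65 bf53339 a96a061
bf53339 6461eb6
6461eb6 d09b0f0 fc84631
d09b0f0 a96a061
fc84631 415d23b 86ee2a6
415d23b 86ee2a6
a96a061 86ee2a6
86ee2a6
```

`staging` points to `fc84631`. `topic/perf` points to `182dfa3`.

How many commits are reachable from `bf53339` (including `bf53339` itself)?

7

Walking parent pointers from bf53339: reachable set = {415d23b, 6461eb6, 86ee2a6, a96a061, bf53339, d09b0f0, fc84631}.
That is 7 commits.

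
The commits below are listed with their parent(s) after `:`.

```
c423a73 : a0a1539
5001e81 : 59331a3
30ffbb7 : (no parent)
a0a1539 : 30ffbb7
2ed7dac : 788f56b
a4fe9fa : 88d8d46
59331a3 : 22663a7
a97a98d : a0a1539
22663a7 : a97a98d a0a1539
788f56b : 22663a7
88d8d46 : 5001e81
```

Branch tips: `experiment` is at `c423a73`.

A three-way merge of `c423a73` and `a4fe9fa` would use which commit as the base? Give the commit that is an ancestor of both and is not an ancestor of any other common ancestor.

Ancestors of c423a73: {30ffbb7, a0a1539, c423a73}.
Ancestors of a4fe9fa: {22663a7, 30ffbb7, 5001e81, 59331a3, 88d8d46, a0a1539, a4fe9fa, a97a98d}.
Common ancestors: {30ffbb7, a0a1539}.
Among these, a0a1539 is not an ancestor of any other common ancestor — it is the merge base.

a0a1539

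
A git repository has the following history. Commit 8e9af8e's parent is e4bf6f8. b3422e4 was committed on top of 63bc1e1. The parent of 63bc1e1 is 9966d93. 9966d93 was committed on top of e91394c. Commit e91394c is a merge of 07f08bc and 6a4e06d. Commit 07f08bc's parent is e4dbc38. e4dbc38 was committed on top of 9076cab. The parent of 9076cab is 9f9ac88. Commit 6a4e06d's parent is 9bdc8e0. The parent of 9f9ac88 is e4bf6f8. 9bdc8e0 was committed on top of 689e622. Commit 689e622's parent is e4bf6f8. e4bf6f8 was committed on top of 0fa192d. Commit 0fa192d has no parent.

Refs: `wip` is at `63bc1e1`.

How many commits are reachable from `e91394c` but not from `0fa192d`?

9

Reachable from e91394c: {07f08bc, 0fa192d, 689e622, 6a4e06d, 9076cab, 9bdc8e0, 9f9ac88, e4bf6f8, e4dbc38, e91394c}.
Reachable from 0fa192d: {0fa192d}.
In e91394c's history but not 0fa192d's: {07f08bc, 689e622, 6a4e06d, 9076cab, 9bdc8e0, 9f9ac88, e4bf6f8, e4dbc38, e91394c} — 9 commits.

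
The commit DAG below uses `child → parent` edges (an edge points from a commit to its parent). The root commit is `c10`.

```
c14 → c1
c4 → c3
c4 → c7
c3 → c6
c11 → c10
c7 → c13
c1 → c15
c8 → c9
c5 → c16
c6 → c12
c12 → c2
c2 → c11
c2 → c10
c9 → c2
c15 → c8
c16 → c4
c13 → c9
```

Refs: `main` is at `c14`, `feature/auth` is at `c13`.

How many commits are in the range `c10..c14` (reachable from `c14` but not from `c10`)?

7

Reachable from c14: {c1, c10, c11, c14, c15, c2, c8, c9}.
Reachable from c10: {c10}.
In c14's history but not c10's: {c1, c11, c14, c15, c2, c8, c9} — 7 commits.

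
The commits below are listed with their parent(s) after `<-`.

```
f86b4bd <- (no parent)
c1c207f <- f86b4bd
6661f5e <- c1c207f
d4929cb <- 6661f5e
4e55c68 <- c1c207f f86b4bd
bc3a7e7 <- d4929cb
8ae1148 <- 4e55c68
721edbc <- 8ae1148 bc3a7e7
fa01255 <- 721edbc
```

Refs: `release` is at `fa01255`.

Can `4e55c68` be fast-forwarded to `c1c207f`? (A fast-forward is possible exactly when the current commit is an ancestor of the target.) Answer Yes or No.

A fast-forward from 4e55c68 to c1c207f is possible iff 4e55c68 is an ancestor of c1c207f.
Ancestors of c1c207f: {c1c207f, f86b4bd}.
4e55c68 is not among them, so fast-forward is not possible.

No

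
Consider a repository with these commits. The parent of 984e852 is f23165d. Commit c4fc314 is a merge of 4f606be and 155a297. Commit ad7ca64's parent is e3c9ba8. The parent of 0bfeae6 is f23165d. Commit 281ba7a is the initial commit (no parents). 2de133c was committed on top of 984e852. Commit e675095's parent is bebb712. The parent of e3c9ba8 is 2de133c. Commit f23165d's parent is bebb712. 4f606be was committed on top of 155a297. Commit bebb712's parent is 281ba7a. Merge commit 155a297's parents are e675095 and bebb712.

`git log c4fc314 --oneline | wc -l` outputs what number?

6

Walking parent pointers from c4fc314: reachable set = {155a297, 281ba7a, 4f606be, bebb712, c4fc314, e675095}.
That is 6 commits.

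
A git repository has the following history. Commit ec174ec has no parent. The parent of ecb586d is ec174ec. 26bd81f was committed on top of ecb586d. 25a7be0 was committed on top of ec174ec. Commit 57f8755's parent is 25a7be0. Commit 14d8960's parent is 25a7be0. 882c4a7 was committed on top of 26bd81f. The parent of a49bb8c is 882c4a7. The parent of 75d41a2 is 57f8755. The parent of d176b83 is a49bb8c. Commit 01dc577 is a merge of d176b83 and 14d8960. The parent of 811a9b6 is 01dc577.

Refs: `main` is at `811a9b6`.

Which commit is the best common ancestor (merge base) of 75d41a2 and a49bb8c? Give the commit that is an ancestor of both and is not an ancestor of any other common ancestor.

Ancestors of 75d41a2: {25a7be0, 57f8755, 75d41a2, ec174ec}.
Ancestors of a49bb8c: {26bd81f, 882c4a7, a49bb8c, ec174ec, ecb586d}.
Common ancestors: {ec174ec}.
The only common ancestor is ec174ec, so it is the merge base.

ec174ec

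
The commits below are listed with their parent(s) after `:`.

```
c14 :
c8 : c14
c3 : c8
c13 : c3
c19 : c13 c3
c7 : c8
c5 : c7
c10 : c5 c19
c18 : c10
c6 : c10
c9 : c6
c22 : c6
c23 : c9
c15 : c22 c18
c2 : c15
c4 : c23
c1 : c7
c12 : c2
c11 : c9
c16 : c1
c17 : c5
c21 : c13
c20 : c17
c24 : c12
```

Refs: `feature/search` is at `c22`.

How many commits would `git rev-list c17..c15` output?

8

Reachable from c15: {c10, c13, c14, c15, c18, c19, c22, c3, c5, c6, c7, c8}.
Reachable from c17: {c14, c17, c5, c7, c8}.
In c15's history but not c17's: {c10, c13, c15, c18, c19, c22, c3, c6} — 8 commits.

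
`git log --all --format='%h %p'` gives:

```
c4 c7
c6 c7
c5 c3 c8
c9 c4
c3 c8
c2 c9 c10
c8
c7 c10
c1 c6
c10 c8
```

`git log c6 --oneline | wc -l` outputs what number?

4

Walking parent pointers from c6: reachable set = {c10, c6, c7, c8}.
That is 4 commits.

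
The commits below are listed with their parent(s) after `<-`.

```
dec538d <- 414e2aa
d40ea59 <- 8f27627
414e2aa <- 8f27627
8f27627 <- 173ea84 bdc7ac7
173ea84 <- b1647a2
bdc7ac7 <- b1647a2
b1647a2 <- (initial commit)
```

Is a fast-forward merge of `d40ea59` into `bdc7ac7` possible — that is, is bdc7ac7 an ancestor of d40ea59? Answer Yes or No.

A fast-forward from bdc7ac7 to d40ea59 is possible iff bdc7ac7 is an ancestor of d40ea59.
Ancestors of d40ea59: {173ea84, 8f27627, b1647a2, bdc7ac7, d40ea59}.
bdc7ac7 is among them, so fast-forward is possible.

Yes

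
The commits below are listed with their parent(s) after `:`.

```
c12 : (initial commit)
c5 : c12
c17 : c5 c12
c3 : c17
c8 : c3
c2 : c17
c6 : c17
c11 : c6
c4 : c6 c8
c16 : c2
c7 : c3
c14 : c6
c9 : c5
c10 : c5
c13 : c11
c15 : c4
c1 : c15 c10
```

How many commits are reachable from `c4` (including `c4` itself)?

Walking parent pointers from c4: reachable set = {c12, c17, c3, c4, c5, c6, c8}.
That is 7 commits.

7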